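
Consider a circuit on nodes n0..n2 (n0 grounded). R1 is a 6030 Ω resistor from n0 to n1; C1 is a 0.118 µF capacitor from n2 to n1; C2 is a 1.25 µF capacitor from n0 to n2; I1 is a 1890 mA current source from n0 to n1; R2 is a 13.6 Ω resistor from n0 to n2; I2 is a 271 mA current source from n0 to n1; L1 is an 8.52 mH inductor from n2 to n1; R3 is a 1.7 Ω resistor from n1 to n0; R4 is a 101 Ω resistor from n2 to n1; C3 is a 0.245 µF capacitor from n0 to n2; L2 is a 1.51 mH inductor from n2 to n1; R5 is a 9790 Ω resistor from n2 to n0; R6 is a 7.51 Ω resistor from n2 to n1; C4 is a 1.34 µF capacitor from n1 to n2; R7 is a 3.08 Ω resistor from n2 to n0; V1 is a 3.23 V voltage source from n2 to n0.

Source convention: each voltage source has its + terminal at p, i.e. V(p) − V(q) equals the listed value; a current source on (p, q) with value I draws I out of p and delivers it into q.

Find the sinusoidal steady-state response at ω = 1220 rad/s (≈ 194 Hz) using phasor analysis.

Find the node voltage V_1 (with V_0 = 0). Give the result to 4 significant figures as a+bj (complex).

Element admittances at ω=1220 rad/s:
  Y(R1) = 0.0001658+0.000j S between n0,n1
  Y(C1) = 0.000+0.0001440j S between n2,n1
  Y(C2) = 0.000+0.001525j S between n0,n2
  I1: injects 1.89 A into n1 (from n0)
  Y(R2) = 0.07353+0.000j S between n0,n2
  I2: injects 0.271 A into n1 (from n0)
  Y(L1) = 0.000-0.09621j S between n2,n1
  Y(R3) = 0.5882+0.000j S between n1,n0
  Y(R4) = 0.009901+0.000j S between n2,n1
  Y(C3) = 0.000+0.0002989j S between n0,n2
  Y(L2) = 0.000-0.5428j S between n2,n1
  Y(R5) = 0.0001021+0.000j S between n2,n0
  Y(R6) = 0.1332+0.000j S between n2,n1
  Y(C4) = 0.000+0.001635j S between n1,n2
  Y(R7) = 0.3247+0.000j S between n2,n0
  V1: constraint V(n2)−V(n0) = 3.23
Assemble and solve the 3×3 MNA system:
  V(n1)=3.432+0.1764j  V(n2)=3.230+0.000j
  i(V1)=-1.145-0.1097j

3.432+0.1764j V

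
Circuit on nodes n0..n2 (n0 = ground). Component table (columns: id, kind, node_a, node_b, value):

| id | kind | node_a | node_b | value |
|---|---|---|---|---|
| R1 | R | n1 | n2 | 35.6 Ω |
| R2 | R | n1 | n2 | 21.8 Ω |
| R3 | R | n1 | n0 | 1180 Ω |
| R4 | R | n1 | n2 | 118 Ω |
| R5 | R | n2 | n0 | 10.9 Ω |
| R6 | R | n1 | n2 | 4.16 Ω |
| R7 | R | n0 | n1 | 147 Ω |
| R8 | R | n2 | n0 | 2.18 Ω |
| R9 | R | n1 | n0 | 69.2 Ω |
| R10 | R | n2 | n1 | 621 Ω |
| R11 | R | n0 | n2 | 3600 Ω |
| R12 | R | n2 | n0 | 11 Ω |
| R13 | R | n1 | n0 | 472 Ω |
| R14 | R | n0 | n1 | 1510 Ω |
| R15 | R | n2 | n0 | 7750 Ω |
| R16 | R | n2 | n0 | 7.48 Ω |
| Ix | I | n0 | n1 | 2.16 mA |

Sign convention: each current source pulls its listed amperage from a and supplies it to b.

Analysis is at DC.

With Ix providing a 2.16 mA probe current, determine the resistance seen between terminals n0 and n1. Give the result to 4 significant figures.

Apply KCL at each of the 2 non-ground nodes and solve the resulting linear system.
Node n1: branches {R1, R2, R3, R4, R6, R7, R9, R10, R13, R14, Ix} → V_1 = 0.008517
Node n2: branches {R1, R2, R4, R5, R6, R8, R10, R11, R12, R15, R16} → V_2 = 0.002512

R_eq = 3.943 Ω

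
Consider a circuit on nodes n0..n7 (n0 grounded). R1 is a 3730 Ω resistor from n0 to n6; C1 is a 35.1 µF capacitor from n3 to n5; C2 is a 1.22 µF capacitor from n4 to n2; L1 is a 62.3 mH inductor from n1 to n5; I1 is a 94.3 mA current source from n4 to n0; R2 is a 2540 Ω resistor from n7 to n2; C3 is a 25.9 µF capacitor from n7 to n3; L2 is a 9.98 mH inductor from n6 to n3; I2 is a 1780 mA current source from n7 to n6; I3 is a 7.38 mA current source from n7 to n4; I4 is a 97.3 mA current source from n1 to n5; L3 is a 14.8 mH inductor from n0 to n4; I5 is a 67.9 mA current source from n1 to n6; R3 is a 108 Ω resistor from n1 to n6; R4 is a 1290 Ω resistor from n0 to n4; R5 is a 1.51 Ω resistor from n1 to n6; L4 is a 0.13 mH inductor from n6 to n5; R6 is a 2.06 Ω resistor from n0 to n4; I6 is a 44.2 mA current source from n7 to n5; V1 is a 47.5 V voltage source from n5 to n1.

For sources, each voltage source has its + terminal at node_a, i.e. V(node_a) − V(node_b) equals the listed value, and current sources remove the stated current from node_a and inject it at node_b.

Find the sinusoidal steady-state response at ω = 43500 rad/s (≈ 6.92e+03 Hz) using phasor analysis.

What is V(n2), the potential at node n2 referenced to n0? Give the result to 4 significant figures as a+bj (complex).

Element admittances at ω=43500 rad/s:
  Y(R1) = 0.0002681+0.000j S between n0,n6
  Y(C1) = 0.000+1.527j S between n3,n5
  Y(C2) = 0.000+0.05307j S between n4,n2
  Y(L1) = 0.000-0.0003690j S between n1,n5
  I1: injects 0.0943 A into n0 (from n4)
  Y(R2) = 0.0003937+0.000j S between n7,n2
  Y(C3) = 0.000+1.127j S between n7,n3
  Y(L2) = 0.000-0.002303j S between n6,n3
  I2: injects 1.78 A into n6 (from n7)
  I3: injects 0.00738 A into n4 (from n7)
  I4: injects 0.0973 A into n5 (from n1)
  Y(L3) = 0.000-0.001553j S between n0,n4
  I5: injects 0.0679 A into n6 (from n1)
  Y(R3) = 0.009259+0.000j S between n1,n6
  Y(R4) = 0.0007752+0.000j S between n0,n4
  Y(R5) = 0.6623+0.000j S between n1,n6
  Y(L4) = 0.000-0.1768j S between n6,n5
  Y(R6) = 0.4854+0.000j S between n0,n4
  I6: injects 0.0442 A into n5 (from n7)
  V1: constraint V(n5)−V(n1) = 47.5
Assemble and solve the 8×8 MNA system:
  V(n1)=-41.85+2.794j  V(n2)=-0.1319-0.03930j  V(n3)=5.713+4.014j  V(n4)=-0.1741+0.004044j  V(n5)=5.651+2.794j  V(n6)=-36.11-8.343j  V(n7)=5.711+5.642j
  i(V1)=-3.690+7.496j

-0.1319-0.03930j V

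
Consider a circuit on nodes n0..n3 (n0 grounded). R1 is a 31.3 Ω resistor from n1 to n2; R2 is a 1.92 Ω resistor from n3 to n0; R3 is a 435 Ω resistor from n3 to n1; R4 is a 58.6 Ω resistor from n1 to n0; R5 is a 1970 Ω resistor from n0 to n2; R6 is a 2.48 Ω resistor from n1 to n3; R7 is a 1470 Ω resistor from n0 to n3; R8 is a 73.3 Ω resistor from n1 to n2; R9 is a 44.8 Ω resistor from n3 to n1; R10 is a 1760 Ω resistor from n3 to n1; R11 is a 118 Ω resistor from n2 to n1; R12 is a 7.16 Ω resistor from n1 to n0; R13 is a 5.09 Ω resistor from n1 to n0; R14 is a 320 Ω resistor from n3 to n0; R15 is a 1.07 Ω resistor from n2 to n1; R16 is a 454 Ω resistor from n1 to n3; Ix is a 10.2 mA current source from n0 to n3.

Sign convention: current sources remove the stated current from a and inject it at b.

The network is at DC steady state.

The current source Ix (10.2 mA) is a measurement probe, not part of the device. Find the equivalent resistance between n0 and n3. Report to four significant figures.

Apply KCL at each of the 3 non-ground nodes and solve the resulting linear system.
Node n1: branches {R1, R3, R4, R6, R8, R9, R10, R11, R12, R13, R15, R16} → V_1 = 0.007791
Node n2: branches {R1, R5, R8, R11, R15} → V_2 = 0.007787
Node n3: branches {R2, R3, R6, R7, R9, R10, R14, R16, Ix} → V_3 = 0.01419

R_eq = 1.391 Ω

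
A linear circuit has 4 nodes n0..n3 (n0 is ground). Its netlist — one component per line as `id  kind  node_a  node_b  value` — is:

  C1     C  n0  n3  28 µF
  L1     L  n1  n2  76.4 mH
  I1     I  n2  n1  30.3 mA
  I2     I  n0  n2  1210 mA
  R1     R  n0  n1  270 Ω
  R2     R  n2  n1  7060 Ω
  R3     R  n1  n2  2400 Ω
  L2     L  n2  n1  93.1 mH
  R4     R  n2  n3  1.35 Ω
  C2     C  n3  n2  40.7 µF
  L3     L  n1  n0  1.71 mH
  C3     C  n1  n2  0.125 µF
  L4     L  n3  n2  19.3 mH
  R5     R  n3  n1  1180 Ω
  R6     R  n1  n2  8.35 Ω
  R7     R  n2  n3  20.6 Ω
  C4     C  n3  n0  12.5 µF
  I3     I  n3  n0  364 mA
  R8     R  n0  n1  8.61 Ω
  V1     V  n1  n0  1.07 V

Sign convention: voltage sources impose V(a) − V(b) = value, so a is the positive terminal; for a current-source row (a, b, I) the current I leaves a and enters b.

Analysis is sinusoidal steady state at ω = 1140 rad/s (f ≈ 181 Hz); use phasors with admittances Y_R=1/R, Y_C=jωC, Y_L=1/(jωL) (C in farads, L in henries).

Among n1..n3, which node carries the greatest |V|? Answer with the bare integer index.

2

MNA unknowns: 3 node voltages V₁..V_3 plus 1 source current (V1)
C1: Y=0.000+0.03192j on G[0,3]
L1: Y=0.000-0.01148j on G[1,2]
I1: z[2]−=0.0303, z[1]+=0.0303
I2: z[0]−=1.21, z[2]+=1.21
R1: Y=0.003704+0.000j on G[0,1]
R2: Y=0.0001416+0.000j on G[2,1]
R3: Y=0.0004167+0.000j on G[1,2]
L2: Y=0.000-0.009422j on G[2,1]
R4: Y=0.7407+0.000j on G[2,3]
C2: Y=0.000+0.04640j on G[3,2]
L3: Y=0.000-0.5130j on G[1,0]
C3: Y=0.000+0.0001425j on G[1,2]
L4: Y=0.000-0.04545j on G[3,2]
R5: Y=0.0008475+0.000j on G[3,1]
R6: Y=0.1198+0.000j on G[1,2]
R7: Y=0.04854+0.000j on G[2,3]
C4: Y=0.000+0.01425j on G[3,0]
I3: z[3]−=0.364, z[0]+=0.364
R8: Y=0.1161+0.000j on G[0,1]
V1: row V1−V0=1.07, i_V1 at 1,0
solve → V1=1.070+0.000j, V2=7.342-1.500j, V3=6.763-1.893j
aux → i_V1=0.6304+0.2366j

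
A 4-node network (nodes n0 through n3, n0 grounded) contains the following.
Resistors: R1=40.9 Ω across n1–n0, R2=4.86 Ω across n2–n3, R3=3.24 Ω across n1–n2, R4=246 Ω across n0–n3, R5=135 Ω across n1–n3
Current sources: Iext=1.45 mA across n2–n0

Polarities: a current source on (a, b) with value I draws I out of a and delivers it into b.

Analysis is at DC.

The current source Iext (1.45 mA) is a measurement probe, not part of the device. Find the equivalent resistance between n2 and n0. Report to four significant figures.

R_eq = 37.51 Ω

Apply KCL at each of the 3 non-ground nodes and solve the resulting linear system.
Node n1: branches {R1, R3, R5} → V_1 = -0.05045
Node n2: branches {R2, R3, Iext} → V_2 = -0.05438
Node n3: branches {R2, R4, R5} → V_3 = -0.05323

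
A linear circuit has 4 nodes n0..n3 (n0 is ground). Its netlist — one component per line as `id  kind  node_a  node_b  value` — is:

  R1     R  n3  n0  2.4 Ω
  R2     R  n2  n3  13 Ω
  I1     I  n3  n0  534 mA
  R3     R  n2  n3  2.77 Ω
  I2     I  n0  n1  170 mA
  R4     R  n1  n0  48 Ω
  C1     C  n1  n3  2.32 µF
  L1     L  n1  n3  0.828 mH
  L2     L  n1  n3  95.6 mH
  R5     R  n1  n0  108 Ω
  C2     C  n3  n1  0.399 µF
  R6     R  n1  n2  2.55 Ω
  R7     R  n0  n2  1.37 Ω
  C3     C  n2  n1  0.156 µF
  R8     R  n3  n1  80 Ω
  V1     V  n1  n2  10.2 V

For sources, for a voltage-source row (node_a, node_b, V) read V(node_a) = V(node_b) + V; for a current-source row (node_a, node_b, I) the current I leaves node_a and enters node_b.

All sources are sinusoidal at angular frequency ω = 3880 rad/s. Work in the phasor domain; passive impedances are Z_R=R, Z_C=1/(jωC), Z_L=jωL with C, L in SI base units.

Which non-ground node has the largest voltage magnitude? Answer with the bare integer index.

Apply KCL at each of the 3 non-ground nodes and solve the resulting linear system.
Node n1: branches {I2, R4, C1, L1, L2, R5, C2, R6, C3, R8, V1} → V_1 = 9.155+1.323j
Node n2: branches {R2, R3, R6, R7, C3, V1} → V_2 = -1.045+1.323j
Node n3: branches {R1, R2, I1, R3, C1, L1, L2, C2, R8} → V_3 = 0.2956-2.413j
Source currents: i(V1)=-5.350+2.595j

1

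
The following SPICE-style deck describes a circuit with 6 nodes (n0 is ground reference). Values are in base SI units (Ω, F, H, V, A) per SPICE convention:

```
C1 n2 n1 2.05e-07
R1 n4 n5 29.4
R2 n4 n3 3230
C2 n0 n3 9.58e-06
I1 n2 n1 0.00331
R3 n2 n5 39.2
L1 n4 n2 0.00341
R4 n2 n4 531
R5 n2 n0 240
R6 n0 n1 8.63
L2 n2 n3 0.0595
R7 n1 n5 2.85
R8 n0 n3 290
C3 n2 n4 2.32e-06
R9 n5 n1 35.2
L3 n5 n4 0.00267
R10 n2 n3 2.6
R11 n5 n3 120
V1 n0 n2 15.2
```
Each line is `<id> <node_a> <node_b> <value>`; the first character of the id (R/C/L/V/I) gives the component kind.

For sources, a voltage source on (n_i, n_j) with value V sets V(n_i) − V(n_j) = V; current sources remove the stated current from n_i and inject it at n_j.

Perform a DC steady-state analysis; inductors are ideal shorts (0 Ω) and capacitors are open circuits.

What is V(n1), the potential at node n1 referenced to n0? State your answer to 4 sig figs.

-11.64 V

Apply KCL at each of the 5 non-ground nodes and solve the resulting linear system.
Node n1: branches {C1, I1, R6, R7, R9} → V_1 = -11.64
Node n2: branches {C1, I1, R3, L1, R4, R5, L2, C3, R10, V1} → V_2 = -15.20
Node n3: branches {R2, C2, L2, R8, R10, R11} → V_3 = -15.20
Node n4: branches {R1, R2, L1, R4, C3, L3} → V_4 = -15.20
Node n5: branches {R1, R3, R7, R9, L3, R11} → V_5 = -15.20
Source currents: i(L1)=1.352, i(L2)=-0.05241, i(L3)=1.352, i(V1)=-1.464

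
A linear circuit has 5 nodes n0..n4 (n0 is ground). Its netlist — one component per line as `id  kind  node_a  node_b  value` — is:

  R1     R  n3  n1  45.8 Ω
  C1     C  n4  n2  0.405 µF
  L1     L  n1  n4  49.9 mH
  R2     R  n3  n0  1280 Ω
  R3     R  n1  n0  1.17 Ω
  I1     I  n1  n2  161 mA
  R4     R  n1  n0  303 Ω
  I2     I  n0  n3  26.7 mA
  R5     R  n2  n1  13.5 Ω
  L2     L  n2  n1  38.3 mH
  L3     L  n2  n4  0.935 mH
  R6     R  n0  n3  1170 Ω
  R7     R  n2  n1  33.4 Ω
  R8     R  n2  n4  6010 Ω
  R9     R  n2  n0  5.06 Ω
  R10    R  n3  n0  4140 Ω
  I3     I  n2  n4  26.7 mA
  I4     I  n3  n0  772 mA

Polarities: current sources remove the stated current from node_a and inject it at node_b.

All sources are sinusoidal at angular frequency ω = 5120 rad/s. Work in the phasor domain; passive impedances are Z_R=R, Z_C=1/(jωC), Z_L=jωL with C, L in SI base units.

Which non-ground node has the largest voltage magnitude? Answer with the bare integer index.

3

MNA unknowns: 4 node voltages V₁..V_4
R1: Y=0.02183+0.000j on G[3,1]
C1: Y=0.000+0.002074j on G[4,2]
L1: Y=0.000-0.003914j on G[1,4]
R2: Y=0.0007813+0.000j on G[3,0]
R3: Y=0.8547+0.000j on G[1,0]
I1: z[1]−=0.161, z[2]+=0.161
R4: Y=0.003300+0.000j on G[1,0]
I2: z[0]−=0.0267, z[3]+=0.0267
R5: Y=0.07407+0.000j on G[2,1]
L2: Y=0.000-0.005100j on G[2,1]
L3: Y=0.000-0.2089j on G[2,4]
R6: Y=0.0008547+0.000j on G[0,3]
R7: Y=0.02994+0.000j on G[2,1]
R8: Y=0.0001664+0.000j on G[2,4]
R9: Y=0.1976+0.000j on G[2,0]
R10: Y=0.0002415+0.000j on G[3,0]
I3: z[2]−=0.0267, z[4]+=0.0267
I4: z[3]−=0.772, z[0]+=0.772
solve → V1=-0.8527-0.006880j, V2=0.2370+0.02993j, V3=-32.22-0.006335j, V4=0.2168+0.1560j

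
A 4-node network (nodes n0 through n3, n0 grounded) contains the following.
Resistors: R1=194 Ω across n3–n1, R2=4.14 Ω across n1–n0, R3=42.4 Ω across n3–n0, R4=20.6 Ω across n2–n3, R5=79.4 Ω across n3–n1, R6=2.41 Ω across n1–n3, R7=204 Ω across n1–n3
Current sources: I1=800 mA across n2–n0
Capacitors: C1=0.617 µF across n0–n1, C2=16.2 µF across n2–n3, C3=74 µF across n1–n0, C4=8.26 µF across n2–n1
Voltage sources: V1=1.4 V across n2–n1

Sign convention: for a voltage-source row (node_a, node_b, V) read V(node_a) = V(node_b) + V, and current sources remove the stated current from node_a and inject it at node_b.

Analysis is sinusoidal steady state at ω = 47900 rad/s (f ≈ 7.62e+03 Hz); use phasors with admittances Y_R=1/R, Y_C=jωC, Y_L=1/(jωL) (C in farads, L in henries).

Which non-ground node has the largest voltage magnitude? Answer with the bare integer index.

Element admittances at ω=47900 rad/s:
  Y(R1) = 0.005155+0.000j S between n3,n1
  I1: injects 0.8 A into n0 (from n2)
  Y(R2) = 0.2415+0.000j S between n1,n0
  Y(R3) = 0.02358+0.000j S between n3,n0
  Y(R4) = 0.04854+0.000j S between n2,n3
  Y(R5) = 0.01259+0.000j S between n3,n1
  Y(C1) = 0.000+0.02955j S between n0,n1
  Y(C2) = 0.000+0.7760j S between n2,n3
  Y(R6) = 0.4149+0.000j S between n1,n3
  Y(C3) = 0.000+3.545j S between n1,n0
  Y(R7) = 0.004902+0.000j S between n1,n3
  Y(C4) = 0.000+0.3957j S between n2,n1
  V1: constraint V(n2)−V(n1) = 1.4
Assemble and solve the 4×4 MNA system:
  V(n1)=-0.02080+0.2290j  V(n2)=1.379+0.2290j  V(n3)=0.9928+0.8066j
  i(V1)=-1.267-0.8257j

2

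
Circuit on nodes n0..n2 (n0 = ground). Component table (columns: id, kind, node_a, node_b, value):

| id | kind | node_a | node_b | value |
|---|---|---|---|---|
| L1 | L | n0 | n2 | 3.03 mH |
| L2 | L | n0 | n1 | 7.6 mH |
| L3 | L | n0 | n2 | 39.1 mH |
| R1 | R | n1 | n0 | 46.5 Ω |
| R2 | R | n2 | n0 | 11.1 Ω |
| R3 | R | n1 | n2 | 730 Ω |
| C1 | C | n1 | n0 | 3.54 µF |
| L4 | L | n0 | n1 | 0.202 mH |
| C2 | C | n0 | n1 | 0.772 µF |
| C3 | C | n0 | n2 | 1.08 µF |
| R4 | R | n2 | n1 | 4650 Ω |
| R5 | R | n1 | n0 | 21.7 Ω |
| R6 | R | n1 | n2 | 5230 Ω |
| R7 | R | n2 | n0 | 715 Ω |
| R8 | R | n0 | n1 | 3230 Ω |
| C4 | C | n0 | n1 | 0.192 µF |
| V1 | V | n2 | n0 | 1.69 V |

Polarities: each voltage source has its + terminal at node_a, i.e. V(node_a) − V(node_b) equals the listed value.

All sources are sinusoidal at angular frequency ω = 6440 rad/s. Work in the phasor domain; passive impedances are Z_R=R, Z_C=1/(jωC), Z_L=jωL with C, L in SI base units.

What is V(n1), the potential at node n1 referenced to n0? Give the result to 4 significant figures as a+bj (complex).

Apply KCL at each of the 2 non-ground nodes and solve the resulting linear system.
Node n1: branches {L2, R1, R3, C1, L4, C2, R4, R5, R6, R8, C4} → V_1 = 0.0003589+0.003916j
Node n2: branches {L1, L3, R2, R3, C3, R4, R6, R7, V1} → V_2 = 1.690+0.000j
Source currents: i(V1)=-0.1576+0.08157j

0.0003589+0.003916j V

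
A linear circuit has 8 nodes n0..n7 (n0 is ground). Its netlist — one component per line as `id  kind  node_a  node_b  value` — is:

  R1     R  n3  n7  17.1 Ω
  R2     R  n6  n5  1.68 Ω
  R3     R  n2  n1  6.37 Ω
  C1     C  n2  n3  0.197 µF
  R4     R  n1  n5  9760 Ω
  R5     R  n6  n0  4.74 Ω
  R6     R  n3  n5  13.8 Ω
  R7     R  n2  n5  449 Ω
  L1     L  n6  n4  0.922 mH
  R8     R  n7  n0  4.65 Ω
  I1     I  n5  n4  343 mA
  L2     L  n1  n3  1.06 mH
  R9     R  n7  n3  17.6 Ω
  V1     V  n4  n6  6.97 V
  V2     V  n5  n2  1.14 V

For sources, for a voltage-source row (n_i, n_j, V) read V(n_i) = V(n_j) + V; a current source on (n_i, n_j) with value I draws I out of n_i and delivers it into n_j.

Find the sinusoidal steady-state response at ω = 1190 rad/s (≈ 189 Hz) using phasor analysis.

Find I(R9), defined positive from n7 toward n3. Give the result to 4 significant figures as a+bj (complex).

0.02758-0.001651j A

MNA unknowns: 7 node voltages V₁..V_7 plus 2 source currents (V1, V2)
R1: Y=0.05848+0.000j on G[3,7]
R2: Y=0.5952+0.000j on G[6,5]
R3: Y=0.1570+0.000j on G[2,1]
C1: Y=0.000+0.0002344j on G[2,3]
R4: Y=0.0001025+0.000j on G[1,5]
R5: Y=0.2110+0.000j on G[6,0]
R6: Y=0.07246+0.000j on G[3,5]
R7: Y=0.002227+0.000j on G[2,5]
L1: Y=0.000-0.9114j on G[6,4]
R8: Y=0.2151+0.000j on G[7,0]
I1: z[5]−=0.343, z[4]+=0.343
L2: Y=0.000-0.7928j on G[1,3]
R9: Y=0.05682+0.000j on G[7,3]
V1: row V4−V6=6.97, i_V1 at 4,6
V2: row V5−V2=1.14, i_V2 at 5,2
solve → V1=-0.7560-0.07428j, V2=-1.357-0.02151j, V3=-0.7456+0.04465j, V4=7.235-0.01588j, V5=-0.2170-0.02151j, V6=0.2653-0.01588j, V7=-0.2602+0.01558j
aux → i_V1=0.3430+6.353j, i_V2=-0.09686+0.008140j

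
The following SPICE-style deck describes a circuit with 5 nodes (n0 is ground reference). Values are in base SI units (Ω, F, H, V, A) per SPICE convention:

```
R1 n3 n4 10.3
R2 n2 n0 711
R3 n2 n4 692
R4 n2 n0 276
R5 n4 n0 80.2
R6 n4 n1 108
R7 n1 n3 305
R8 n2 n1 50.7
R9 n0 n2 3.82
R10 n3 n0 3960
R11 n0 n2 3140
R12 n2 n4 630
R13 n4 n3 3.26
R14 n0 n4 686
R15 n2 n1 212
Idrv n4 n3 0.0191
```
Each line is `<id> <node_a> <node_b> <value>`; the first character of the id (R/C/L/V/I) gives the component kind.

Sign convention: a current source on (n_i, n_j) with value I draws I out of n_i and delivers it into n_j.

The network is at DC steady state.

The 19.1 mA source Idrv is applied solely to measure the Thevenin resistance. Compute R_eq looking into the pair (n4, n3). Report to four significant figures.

Element admittances at DC:
  Y(R1) = 0.09709 S between n3,n4
  Y(R2) = 0.001406 S between n2,n0
  Y(R3) = 0.001445 S between n2,n4
  Y(R4) = 0.003623 S between n2,n0
  Y(R5) = 0.01247 S between n4,n0
  Y(R6) = 0.009259 S between n4,n1
  Y(R7) = 0.003279 S between n1,n3
  Y(R8) = 0.01972 S between n2,n1
  Y(R9) = 0.2618 S between n0,n2
  Y(R10) = 0.0002525 S between n3,n0
  Y(R11) = 0.0003185 S between n0,n2
  Y(R12) = 0.001587 S between n2,n4
  Y(R13) = 0.3067 S between n4,n3
  Y(R14) = 0.001458 S between n0,n4
  Y(R15) = 0.004717 S between n2,n1
  Idrv: injects 0.0191 A into n3 (from n4)
Assemble and solve the 4×4 MNA system:
  V(n1)=0.002804  V(n2)=0.0001877  V(n3)=0.04258  V(n4)=-0.004372

R_eq = 2.458 Ω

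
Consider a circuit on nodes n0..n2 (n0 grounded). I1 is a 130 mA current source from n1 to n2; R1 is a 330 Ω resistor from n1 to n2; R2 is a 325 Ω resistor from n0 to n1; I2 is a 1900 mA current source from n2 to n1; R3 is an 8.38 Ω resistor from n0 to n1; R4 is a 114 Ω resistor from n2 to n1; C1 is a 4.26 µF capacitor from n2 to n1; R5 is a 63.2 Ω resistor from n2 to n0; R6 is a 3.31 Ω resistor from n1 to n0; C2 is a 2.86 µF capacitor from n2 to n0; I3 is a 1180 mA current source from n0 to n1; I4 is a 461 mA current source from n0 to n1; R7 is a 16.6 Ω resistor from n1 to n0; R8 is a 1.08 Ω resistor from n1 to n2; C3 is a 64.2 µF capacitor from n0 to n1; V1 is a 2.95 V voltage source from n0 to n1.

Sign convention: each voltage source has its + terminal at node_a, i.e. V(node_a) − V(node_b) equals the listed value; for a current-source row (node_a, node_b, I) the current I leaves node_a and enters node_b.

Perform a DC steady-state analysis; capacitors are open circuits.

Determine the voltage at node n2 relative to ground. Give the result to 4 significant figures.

-4.757 V

Element admittances at DC:
  I1: injects 0.13 A into n2 (from n1)
  Y(R1) = 0.003030 S between n1,n2
  Y(R2) = 0.003077 S between n0,n1
  I2: injects 1.9 A into n1 (from n2)
  Y(R3) = 0.1193 S between n0,n1
  Y(R4) = 0.008772 S between n2,n1
  Y(C1) = 0.000 S between n2,n1
  Y(R5) = 0.01582 S between n2,n0
  Y(R6) = 0.3021 S between n1,n0
  Y(C2) = 0.000 S between n2,n0
  I3: injects 1.18 A into n1 (from n0)
  I4: injects 0.461 A into n1 (from n0)
  Y(R7) = 0.06024 S between n1,n0
  Y(R8) = 0.9259 S between n1,n2
  Y(C3) = 0.000 S between n0,n1
  V1: constraint V(n0)−V(n1) = 2.95
Assemble and solve the 3×3 MNA system:
  V(n1)=-2.950  V(n2)=-4.757
  i(V1)=-3.146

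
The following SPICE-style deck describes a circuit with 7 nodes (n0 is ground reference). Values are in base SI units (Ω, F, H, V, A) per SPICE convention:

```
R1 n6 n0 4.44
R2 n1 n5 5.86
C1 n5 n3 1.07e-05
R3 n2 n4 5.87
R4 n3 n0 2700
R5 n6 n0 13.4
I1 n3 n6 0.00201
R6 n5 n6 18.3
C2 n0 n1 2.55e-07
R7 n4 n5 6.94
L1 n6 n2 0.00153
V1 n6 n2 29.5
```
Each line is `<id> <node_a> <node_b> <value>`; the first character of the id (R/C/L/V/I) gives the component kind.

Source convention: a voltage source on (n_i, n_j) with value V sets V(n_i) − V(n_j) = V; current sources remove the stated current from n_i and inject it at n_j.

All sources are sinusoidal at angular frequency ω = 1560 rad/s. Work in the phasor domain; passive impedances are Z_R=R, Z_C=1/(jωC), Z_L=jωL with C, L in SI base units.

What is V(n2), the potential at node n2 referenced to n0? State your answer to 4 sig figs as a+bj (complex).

-29.48+0.02318j V

Element admittances at ω=1560 rad/s:
  Y(R1) = 0.2252+0.000j S between n6,n0
  Y(R2) = 0.1706+0.000j S between n1,n5
  Y(C1) = 0.000+0.01669j S between n5,n3
  Y(R3) = 0.1704+0.000j S between n2,n4
  Y(R4) = 0.0003704+0.000j S between n3,n0
  Y(R5) = 0.07463+0.000j S between n6,n0
  I1: injects 0.00201 A into n6 (from n3)
  Y(R6) = 0.05464+0.000j S between n5,n6
  Y(C2) = 0.000+0.0003978j S between n0,n1
  Y(R7) = 0.1441+0.000j S between n4,n5
  Y(L1) = 0.000-0.4190j S between n6,n2
  V1: constraint V(n6)−V(n2) = 29.5
Assemble and solve the 7×7 MNA system:
  V(n1)=-17.30+0.1159j  V(n2)=-29.48+0.02318j  V(n3)=-17.29-0.1878j  V(n4)=-23.90+0.04718j  V(n5)=-17.30+0.07555j  V(n6)=0.02151+0.02318j
  i(V1)=-0.9509+12.36j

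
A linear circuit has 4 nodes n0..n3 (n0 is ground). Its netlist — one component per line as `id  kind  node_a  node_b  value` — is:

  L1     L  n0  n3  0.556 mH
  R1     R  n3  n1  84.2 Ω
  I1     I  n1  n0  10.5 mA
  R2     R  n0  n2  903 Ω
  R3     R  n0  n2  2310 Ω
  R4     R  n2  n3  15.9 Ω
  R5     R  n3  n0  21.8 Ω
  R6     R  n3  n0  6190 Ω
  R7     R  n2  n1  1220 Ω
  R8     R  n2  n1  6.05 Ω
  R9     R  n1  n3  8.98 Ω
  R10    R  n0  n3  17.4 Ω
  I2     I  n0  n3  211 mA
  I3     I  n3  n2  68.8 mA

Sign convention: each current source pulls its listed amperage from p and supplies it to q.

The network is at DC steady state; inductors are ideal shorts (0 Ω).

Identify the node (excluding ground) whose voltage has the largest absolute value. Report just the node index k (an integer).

2

MNA unknowns: 3 node voltages V₁..V_3 plus 1 source current (L1)
L1: row V0−V3=0, i_L1 at 0,3
R1: Y=0.01188 on G[3,1]
I1: z[1]−=0.0105, z[0]+=0.0105
R2: Y=0.001107 on G[0,2]
R3: Y=0.0004329 on G[0,2]
R4: Y=0.06289 on G[2,3]
R5: Y=0.04587 on G[3,0]
R6: Y=0.0001616 on G[3,0]
R7: Y=0.0008197 on G[2,1]
R8: Y=0.1653 on G[2,1]
R9: Y=0.1114 on G[1,3]
R10: Y=0.05747 on G[0,3]
I2: z[0]−=0.211, z[3]+=0.211
I3: z[3]−=0.0688, z[2]+=0.0688
solve → V1=0.2303, V2=0.4644, V3=0.000
aux → i_L1=-0.1998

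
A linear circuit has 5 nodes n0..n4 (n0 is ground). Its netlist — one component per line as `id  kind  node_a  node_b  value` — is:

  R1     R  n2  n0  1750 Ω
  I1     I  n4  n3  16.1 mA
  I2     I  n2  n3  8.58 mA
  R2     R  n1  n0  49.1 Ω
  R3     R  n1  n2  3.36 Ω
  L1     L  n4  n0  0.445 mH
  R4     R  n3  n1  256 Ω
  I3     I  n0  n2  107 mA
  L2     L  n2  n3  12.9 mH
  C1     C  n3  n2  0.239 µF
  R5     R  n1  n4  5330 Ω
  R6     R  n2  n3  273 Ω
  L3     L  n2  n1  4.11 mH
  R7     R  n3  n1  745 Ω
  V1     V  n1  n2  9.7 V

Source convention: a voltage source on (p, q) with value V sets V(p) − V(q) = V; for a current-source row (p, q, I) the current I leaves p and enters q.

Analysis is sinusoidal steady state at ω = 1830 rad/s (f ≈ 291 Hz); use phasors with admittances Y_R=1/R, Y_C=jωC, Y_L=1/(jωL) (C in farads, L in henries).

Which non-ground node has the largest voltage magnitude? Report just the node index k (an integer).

Element admittances at ω=1830 rad/s:
  Y(R1) = 0.0005714+0.000j S between n2,n0
  I1: injects 0.0161 A into n3 (from n4)
  I2: injects 0.00858 A into n3 (from n2)
  Y(R2) = 0.02037+0.000j S between n1,n0
  Y(R3) = 0.2976+0.000j S between n1,n2
  Y(L1) = 0.000-1.228j S between n4,n0
  Y(R4) = 0.003906+0.000j S between n3,n1
  I3: injects 0.107 A into n2 (from n0)
  Y(L2) = 0.000-0.04236j S between n2,n3
  Y(C1) = 0.000+0.0004374j S between n3,n2
  Y(R5) = 0.0001876+0.000j S between n1,n4
  Y(R6) = 0.003663+0.000j S between n2,n3
  Y(L3) = 0.000-0.1330j S between n2,n1
  Y(R7) = 0.001342+0.000j S between n3,n1
  V1: constraint V(n1)−V(n2) = 9.7
Assemble and solve the 5×5 MNA system:
  V(n1)=6.089-0.0001082j  V(n2)=-3.611-0.0001082j  V(n3)=-3.244+1.725j  V(n4)=-1.845e-06-0.01218j
  i(V1)=-3.061+1.299j

1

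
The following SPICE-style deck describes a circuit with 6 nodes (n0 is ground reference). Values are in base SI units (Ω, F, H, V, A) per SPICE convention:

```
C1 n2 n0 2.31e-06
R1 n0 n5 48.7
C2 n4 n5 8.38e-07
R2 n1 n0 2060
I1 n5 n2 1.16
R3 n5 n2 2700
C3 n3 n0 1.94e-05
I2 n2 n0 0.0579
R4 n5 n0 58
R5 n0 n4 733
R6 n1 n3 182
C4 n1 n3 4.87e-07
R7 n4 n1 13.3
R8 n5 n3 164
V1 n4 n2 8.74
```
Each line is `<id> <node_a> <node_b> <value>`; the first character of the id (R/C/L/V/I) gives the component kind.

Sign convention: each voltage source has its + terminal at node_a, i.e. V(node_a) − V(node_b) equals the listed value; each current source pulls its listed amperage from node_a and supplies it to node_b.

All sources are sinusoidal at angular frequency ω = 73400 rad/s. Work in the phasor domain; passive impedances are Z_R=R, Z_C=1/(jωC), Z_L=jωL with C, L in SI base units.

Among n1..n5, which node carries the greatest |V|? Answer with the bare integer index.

Element admittances at ω=73400 rad/s:
  Y(C1) = 0.000+0.1696j S between n2,n0
  Y(R1) = 0.02053+0.000j S between n0,n5
  Y(C2) = 0.000+0.06151j S between n4,n5
  Y(R2) = 0.0004854+0.000j S between n1,n0
  I1: injects 1.16 A into n2 (from n5)
  Y(R3) = 0.0003704+0.000j S between n5,n2
  Y(C3) = 0.000+1.424j S between n3,n0
  I2: injects 0.0579 A into n0 (from n2)
  Y(R4) = 0.01724+0.000j S between n5,n0
  Y(R5) = 0.001364+0.000j S between n0,n4
  Y(R6) = 0.005495+0.000j S between n1,n3
  Y(C4) = 0.000+0.03575j S between n1,n3
  Y(R7) = 0.07519+0.000j S between n4,n1
  Y(R8) = 0.006098+0.000j S between n5,n3
  V1: constraint V(n4)−V(n2) = 8.74
Assemble and solve the 6×6 MNA system:
  V(n1)=3.312-1.950j  V(n2)=-4.264-0.5913j  V(n3)=0.1332-0.03526j  V(n4)=4.476-0.5913j  V(n5)=-5.720+14.17j
  i(V1)=-1.001-0.7285j

5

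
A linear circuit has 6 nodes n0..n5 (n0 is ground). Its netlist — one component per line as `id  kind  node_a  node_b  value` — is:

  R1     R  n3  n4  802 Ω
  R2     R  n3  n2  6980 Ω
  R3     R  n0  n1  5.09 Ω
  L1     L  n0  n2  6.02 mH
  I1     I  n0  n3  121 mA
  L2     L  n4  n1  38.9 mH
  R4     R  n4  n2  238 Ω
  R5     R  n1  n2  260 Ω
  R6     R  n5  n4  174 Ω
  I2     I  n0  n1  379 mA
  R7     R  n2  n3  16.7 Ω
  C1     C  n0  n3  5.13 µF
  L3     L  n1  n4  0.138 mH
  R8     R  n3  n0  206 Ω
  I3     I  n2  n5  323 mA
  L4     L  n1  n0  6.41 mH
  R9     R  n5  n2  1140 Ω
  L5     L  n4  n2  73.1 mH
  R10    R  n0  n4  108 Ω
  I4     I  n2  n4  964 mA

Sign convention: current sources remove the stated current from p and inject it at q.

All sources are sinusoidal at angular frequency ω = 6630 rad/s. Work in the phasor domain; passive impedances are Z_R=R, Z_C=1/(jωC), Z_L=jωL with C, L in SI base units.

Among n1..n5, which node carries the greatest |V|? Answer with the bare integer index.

5

Element admittances at ω=6630 rad/s:
  Y(R1) = 0.001247+0.000j S between n3,n4
  Y(R2) = 0.0001433+0.000j S between n3,n2
  Y(R3) = 0.1965+0.000j S between n0,n1
  Y(L1) = 0.000-0.02505j S between n0,n2
  I1: injects 0.121 A into n3 (from n0)
  Y(L2) = 0.000-0.003877j S between n4,n1
  Y(R4) = 0.004202+0.000j S between n4,n2
  Y(R5) = 0.003846+0.000j S between n1,n2
  Y(R6) = 0.005747+0.000j S between n5,n4
  I2: injects 0.379 A into n1 (from n0)
  Y(R7) = 0.05988+0.000j S between n2,n3
  Y(C1) = 0.000+0.03401j S between n0,n3
  Y(L3) = 0.000-1.093j S between n1,n4
  Y(R8) = 0.004854+0.000j S between n3,n0
  I3: injects 0.323 A into n5 (from n2)
  Y(L4) = 0.000-0.02353j S between n1,n0
  Y(R9) = 0.0008772+0.000j S between n5,n2
  Y(L5) = 0.000-0.002063j S between n4,n2
  Y(R10) = 0.009259+0.000j S between n0,n4
  I4: injects 0.964 A into n4 (from n2)
Assemble and solve the 5×5 MNA system:
  V(n1)=5.499+0.6302j  V(n2)=-40.88-9.717j  V(n3)=-31.39+7.352j  V(n4)=5.468+1.446j  V(n5)=48.09-0.03235j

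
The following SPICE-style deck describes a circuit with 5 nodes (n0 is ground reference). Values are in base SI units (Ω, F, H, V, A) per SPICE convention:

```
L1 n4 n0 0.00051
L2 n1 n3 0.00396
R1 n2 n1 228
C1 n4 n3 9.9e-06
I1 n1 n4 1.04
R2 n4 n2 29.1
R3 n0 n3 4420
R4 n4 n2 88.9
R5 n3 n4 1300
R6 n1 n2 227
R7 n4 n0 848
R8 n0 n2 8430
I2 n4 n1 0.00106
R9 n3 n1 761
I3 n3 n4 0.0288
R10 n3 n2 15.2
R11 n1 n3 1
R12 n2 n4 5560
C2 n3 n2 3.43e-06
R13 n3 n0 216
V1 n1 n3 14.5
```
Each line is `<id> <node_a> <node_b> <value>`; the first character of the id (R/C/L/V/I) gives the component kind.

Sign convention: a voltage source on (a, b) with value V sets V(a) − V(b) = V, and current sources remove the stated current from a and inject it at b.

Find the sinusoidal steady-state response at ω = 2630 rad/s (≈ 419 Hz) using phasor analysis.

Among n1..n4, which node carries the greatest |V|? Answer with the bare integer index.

Element admittances at ω=2630 rad/s:
  Y(L1) = 0.000-0.7455j S between n4,n0
  Y(L2) = 0.000-0.09602j S between n1,n3
  Y(R1) = 0.004386+0.000j S between n2,n1
  Y(C1) = 0.000+0.02604j S between n4,n3
  I1: injects 1.04 A into n4 (from n1)
  Y(R2) = 0.03436+0.000j S between n4,n2
  Y(R3) = 0.0002262+0.000j S between n0,n3
  Y(R4) = 0.01125+0.000j S between n4,n2
  Y(R5) = 0.0007692+0.000j S between n3,n4
  Y(R6) = 0.004405+0.000j S between n1,n2
  Y(R7) = 0.001179+0.000j S between n4,n0
  Y(R8) = 0.0001186+0.000j S between n0,n2
  I2: injects 0.00106 A into n1 (from n4)
  Y(R9) = 0.001314+0.000j S between n3,n1
  I3: injects 0.0288 A into n4 (from n3)
  Y(R10) = 0.06579+0.000j S between n3,n2
  Y(R11) = 1.000+0.000j S between n1,n3
  Y(R12) = 0.0001799+0.000j S between n2,n4
  Y(C2) = 0.000+0.009021j S between n3,n2
  Y(R13) = 0.004630+0.000j S between n3,n0
  V1: constraint V(n1)−V(n3) = 14.5
Assemble and solve the 5×5 MNA system:
  V(n1)=-5.277+16.14j  V(n2)=-11.65+9.431j  V(n3)=-19.78+16.14j  V(n4)=0.1068+0.1305j
  i(V1)=-15.61+1.333j

3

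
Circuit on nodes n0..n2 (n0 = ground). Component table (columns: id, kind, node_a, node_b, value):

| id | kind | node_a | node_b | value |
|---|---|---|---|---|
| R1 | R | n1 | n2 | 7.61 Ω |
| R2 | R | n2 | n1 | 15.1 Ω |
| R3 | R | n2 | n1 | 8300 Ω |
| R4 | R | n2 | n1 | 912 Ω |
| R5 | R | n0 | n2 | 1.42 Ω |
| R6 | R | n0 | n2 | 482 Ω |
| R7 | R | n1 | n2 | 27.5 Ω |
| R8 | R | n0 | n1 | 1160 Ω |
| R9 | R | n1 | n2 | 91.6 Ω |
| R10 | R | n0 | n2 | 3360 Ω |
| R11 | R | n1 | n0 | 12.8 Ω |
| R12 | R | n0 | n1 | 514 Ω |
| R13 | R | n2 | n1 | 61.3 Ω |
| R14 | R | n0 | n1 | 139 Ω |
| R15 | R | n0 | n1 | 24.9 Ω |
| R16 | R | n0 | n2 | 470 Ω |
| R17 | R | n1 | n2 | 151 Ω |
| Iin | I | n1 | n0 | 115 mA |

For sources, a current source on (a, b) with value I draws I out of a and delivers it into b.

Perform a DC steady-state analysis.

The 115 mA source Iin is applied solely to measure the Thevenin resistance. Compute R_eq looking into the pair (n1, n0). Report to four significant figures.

MNA unknowns: 2 node voltages V₁..V_2
R1: Y=0.1314 on G[1,2]
R2: Y=0.06623 on G[2,1]
R3: Y=0.0001205 on G[2,1]
R4: Y=0.001096 on G[2,1]
R5: Y=0.7042 on G[0,2]
R6: Y=0.002075 on G[0,2]
R7: Y=0.03636 on G[1,2]
R8: Y=0.0008621 on G[0,1]
R9: Y=0.01092 on G[1,2]
R10: Y=0.0002976 on G[0,2]
R11: Y=0.07812 on G[1,0]
R12: Y=0.001946 on G[0,1]
R13: Y=0.01631 on G[2,1]
R14: Y=0.007194 on G[0,1]
R15: Y=0.04016 on G[0,1]
R16: Y=0.002128 on G[0,2]
R17: Y=0.006623 on G[1,2]
Iin: z[1]−=0.115, z[0]+=0.115
solve → V1=-0.3557, V2=-0.09788

R_eq = 3.093 Ω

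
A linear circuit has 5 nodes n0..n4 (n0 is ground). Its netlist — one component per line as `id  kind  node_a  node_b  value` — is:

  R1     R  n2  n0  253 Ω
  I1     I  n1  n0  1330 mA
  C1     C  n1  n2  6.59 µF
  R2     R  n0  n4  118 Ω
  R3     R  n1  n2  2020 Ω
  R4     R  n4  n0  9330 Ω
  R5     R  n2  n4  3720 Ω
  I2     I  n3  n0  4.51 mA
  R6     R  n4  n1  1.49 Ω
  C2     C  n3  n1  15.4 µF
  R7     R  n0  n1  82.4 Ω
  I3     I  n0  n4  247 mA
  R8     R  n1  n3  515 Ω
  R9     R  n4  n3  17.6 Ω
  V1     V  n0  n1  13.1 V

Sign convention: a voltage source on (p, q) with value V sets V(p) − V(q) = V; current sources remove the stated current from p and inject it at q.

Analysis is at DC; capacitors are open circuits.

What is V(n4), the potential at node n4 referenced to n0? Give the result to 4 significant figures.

Apply KCL at each of the 4 non-ground nodes and solve the resulting linear system.
Node n1: branches {I1, C1, R3, R6, C2, R7, R8, V1} → V_1 = -13.10
Node n2: branches {R1, C1, R3, R5} → V_2 = -2.092
Node n3: branches {I2, C2, R8, R9} → V_3 = -12.67
Node n4: branches {R2, R4, R5, R6, I3, R9} → V_4 = -12.57
Source currents: i(V1)=0.8123

-12.57 V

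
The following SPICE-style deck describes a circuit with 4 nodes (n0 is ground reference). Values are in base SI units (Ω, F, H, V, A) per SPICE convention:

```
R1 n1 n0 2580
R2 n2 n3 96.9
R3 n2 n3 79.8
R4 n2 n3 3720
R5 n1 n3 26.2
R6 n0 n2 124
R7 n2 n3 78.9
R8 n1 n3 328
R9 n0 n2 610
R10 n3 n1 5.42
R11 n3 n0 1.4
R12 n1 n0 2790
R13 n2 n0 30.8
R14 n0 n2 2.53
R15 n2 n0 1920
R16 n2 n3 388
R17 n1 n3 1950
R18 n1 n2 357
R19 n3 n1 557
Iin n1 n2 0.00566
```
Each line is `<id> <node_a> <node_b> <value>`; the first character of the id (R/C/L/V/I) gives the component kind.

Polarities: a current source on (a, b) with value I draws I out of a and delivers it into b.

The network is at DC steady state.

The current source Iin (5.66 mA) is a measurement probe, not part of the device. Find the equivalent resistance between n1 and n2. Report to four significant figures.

R_eq = 7.431 Ω

Element admittances at DC:
  Y(R1) = 0.0003876 S between n1,n0
  Y(R2) = 0.01032 S between n2,n3
  Y(R3) = 0.01253 S between n2,n3
  Y(R4) = 0.0002688 S between n2,n3
  Y(R5) = 0.03817 S between n1,n3
  Y(R6) = 0.008065 S between n0,n2
  Y(R7) = 0.01267 S between n2,n3
  Y(R8) = 0.003049 S between n1,n3
  Y(R9) = 0.001639 S between n0,n2
  Y(R10) = 0.1845 S between n3,n1
  Y(R11) = 0.7143 S between n3,n0
  Y(R12) = 0.0003584 S between n1,n0
  Y(R13) = 0.03247 S between n2,n0
  Y(R14) = 0.3953 S between n0,n2
  Y(R15) = 0.0005208 S between n2,n0
  Y(R16) = 0.002577 S between n2,n3
  Y(R17) = 0.0005128 S between n1,n3
  Y(R18) = 0.002801 S between n1,n2
  Y(R19) = 0.001795 S between n3,n1
  Iin: injects 0.00566 A into n2 (from n1)
Assemble and solve the 3×3 MNA system:
  V(n1)=-0.03097  V(n2)=0.01109  V(n3)=-0.006767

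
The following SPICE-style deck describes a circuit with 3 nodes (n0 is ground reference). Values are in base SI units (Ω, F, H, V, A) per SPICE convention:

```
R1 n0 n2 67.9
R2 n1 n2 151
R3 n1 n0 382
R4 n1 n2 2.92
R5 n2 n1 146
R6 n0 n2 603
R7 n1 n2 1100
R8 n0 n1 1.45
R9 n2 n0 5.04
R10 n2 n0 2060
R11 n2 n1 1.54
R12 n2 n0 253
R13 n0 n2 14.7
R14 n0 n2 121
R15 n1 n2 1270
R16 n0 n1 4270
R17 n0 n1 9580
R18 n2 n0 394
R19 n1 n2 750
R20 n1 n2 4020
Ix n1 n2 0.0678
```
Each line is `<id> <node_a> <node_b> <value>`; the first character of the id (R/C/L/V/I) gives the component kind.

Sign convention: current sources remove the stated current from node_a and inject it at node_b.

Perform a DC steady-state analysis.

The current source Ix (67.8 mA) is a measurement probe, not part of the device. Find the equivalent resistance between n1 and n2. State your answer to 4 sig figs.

Element admittances at DC:
  Y(R1) = 0.01473 S between n0,n2
  Y(R2) = 0.006623 S between n1,n2
  Y(R3) = 0.002618 S between n1,n0
  Y(R4) = 0.3425 S between n1,n2
  Y(R5) = 0.006849 S between n2,n1
  Y(R6) = 0.001658 S between n0,n2
  Y(R7) = 0.0009091 S between n1,n2
  Y(R8) = 0.6897 S between n0,n1
  Y(R9) = 0.1984 S between n2,n0
  Y(R10) = 0.0004854 S between n2,n0
  Y(R11) = 0.6494 S between n2,n1
  Y(R12) = 0.003953 S between n2,n0
  Y(R13) = 0.06803 S between n0,n2
  Y(R14) = 0.008264 S between n0,n2
  Y(R15) = 0.0007874 S between n1,n2
  Y(R16) = 0.0002342 S between n0,n1
  Y(R17) = 0.0001044 S between n0,n1
  Y(R18) = 0.002538 S between n2,n0
  Y(R19) = 0.001333 S between n1,n2
  Y(R20) = 0.0002488 S between n1,n2
  Ix: injects 0.0678 A into n2 (from n1)
Assemble and solve the 2×2 MNA system:
  V(n1)=-0.01676  V(n2)=0.03895

R_eq = 0.8217 Ω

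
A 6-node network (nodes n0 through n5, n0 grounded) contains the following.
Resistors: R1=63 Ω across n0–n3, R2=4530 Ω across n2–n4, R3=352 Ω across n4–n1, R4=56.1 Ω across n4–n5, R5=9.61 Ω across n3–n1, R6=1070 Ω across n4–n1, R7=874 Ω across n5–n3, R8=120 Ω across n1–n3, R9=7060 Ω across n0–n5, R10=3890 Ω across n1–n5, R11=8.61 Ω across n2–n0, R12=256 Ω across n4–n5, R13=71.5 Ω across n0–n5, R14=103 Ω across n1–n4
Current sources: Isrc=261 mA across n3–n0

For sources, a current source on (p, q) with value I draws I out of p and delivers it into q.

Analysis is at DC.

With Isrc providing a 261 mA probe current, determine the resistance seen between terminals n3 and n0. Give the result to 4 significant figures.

Element admittances at DC:
  Y(R1) = 0.01587 S between n0,n3
  Y(R2) = 0.0002208 S between n2,n4
  Y(R3) = 0.002841 S between n4,n1
  Y(R4) = 0.01783 S between n4,n5
  Y(R5) = 0.1041 S between n3,n1
  Y(R6) = 0.0009346 S between n4,n1
  Y(R7) = 0.001144 S between n5,n3
  Y(R8) = 0.008333 S between n1,n3
  Y(R9) = 0.0001416 S between n0,n5
  Y(R10) = 0.0002571 S between n1,n5
  Y(R11) = 0.1161 S between n2,n0
  Y(R12) = 0.003906 S between n4,n5
  Y(R13) = 0.01399 S between n0,n5
  Y(R14) = 0.009709 S between n1,n4
  Isrc: injects 0.261 A into n0 (from n3)
Assemble and solve the 5×5 MNA system:
  V(n1)=-11.61  V(n2)=-0.01387  V(n3)=-12.14  V(n4)=-7.311  V(n5)=-4.717

R_eq = 46.53 Ω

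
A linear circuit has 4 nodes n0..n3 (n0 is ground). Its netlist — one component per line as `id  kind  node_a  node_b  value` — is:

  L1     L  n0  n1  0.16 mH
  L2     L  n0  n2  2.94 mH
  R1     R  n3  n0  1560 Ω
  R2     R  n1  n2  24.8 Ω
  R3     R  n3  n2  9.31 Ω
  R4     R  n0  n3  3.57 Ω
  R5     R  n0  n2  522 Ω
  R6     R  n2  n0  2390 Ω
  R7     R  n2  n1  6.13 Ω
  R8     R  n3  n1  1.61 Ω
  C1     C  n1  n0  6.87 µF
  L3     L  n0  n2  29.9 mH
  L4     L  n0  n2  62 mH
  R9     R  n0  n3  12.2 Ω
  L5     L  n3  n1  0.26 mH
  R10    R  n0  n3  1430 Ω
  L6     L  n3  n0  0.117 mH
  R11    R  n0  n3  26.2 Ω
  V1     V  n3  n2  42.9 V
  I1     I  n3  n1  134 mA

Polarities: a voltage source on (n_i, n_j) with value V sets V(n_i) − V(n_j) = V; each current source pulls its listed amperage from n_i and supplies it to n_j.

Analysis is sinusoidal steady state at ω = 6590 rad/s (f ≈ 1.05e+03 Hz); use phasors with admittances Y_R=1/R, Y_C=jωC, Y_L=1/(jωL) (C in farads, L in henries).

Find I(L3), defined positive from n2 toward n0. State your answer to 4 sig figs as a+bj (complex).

MNA unknowns: 3 node voltages V₁..V_3 plus 1 source current (V1)
L1: Y=0.000-0.9484j on G[0,1]
L2: Y=0.000-0.05161j on G[0,2]
R1: Y=0.0006410+0.000j on G[3,0]
R2: Y=0.04032+0.000j on G[1,2]
R3: Y=0.1074+0.000j on G[3,2]
R4: Y=0.2801+0.000j on G[0,3]
R5: Y=0.001916+0.000j on G[0,2]
R6: Y=0.0004184+0.000j on G[2,0]
R7: Y=0.1631+0.000j on G[2,1]
R8: Y=0.6211+0.000j on G[3,1]
C1: Y=0.000+0.04527j on G[1,0]
L3: Y=0.000-0.005075j on G[0,2]
L4: Y=0.000-0.002448j on G[0,2]
R9: Y=0.08197+0.000j on G[0,3]
L5: Y=0.000-0.5836j on G[3,1]
R10: Y=0.0006993+0.000j on G[0,3]
L6: Y=0.000-1.297j on G[3,0]
R11: Y=0.03817+0.000j on G[0,3]
V1: row V3−V2=42.9, i_V1 at 3,2
I1: z[3]−=0.134, z[1]+=0.134
solve → V1=-1.155-3.013j, V2=-39.91+1.189j, V3=2.994+1.189j
aux → i_V1=-12.51+3.217j

0.006032+0.2025j A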